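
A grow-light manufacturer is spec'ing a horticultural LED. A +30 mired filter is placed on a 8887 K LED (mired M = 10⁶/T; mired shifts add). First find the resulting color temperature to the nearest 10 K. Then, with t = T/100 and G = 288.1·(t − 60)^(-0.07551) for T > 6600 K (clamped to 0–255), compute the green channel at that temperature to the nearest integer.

M_in = 10⁶/8887 = 112.52; M_out = 112.52 + (+30) = 142.52.
T_out = 10⁶/142.52 = 7016.4 K → 7020 K; t = 70.2.
G = 288.1·(70.2 − 60)^(-0.07551) = 288.1·10.2^(-0.07551) = 288.1·0.83915 = 241.760.
Rounded: 242.

242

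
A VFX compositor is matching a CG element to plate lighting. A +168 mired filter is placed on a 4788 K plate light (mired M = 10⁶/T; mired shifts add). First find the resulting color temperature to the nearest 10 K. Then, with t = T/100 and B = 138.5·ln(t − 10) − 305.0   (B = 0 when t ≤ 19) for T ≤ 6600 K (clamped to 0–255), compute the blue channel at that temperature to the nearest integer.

83

M_in = 10⁶/4788 = 208.86; M_out = 208.86 + (+168) = 376.86.
T_out = 10⁶/376.86 = 2653.5 K → 2650 K; t = 26.5.
B = 138.5·ln(26.5 − 10) − 305.0 = 138.5·ln 16.5 − 305.0 = 138.5·2.8034 − 305.0 = 83.265.
Rounded: 83.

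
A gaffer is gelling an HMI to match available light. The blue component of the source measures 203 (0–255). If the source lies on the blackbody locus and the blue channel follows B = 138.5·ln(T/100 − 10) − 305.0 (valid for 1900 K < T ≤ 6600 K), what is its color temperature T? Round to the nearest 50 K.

ln(t − 10) = (203 + 305.0) / 138.5 = 3.6679.
t − 10 = e^3.6679 = 39.168, so t = 49.168.
T = 100·t = 4917 K → 4900 K to the nearest 50 K.

4900 K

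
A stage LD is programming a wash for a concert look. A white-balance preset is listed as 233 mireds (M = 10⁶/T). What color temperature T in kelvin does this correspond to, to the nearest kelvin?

T = 10⁶ / 233 = 4291.85 K → 4292 K.

4292 K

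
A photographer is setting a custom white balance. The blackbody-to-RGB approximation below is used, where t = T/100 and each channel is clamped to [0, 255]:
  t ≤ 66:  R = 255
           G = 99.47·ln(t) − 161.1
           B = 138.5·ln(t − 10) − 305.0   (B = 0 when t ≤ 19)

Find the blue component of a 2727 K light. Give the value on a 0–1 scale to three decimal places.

t = 2727/100 = 27.27; the t ≤ 66 branch applies.
B = 138.5·ln(27.27 − 10) − 305.0 = 138.5·ln 17.27 − 305.0 = 138.5·2.8490 − 305.0 = 89.582.
On a 0–1 scale: 89.582/255 = 0.3513 → 0.351.

0.351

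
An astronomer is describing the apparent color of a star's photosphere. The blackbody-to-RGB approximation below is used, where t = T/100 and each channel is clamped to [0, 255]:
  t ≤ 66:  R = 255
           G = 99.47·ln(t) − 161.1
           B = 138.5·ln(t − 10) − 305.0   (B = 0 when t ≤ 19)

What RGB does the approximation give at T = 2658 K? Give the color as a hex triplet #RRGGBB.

t = 2658/100 = 26.58; the t ≤ 66 branch applies.
R = 255 by definition for t ≤ 66.
G = 99.47·ln 26.58 − 161.1 = 99.47·3.2802 − 161.1 = 165.177.
B = 138.5·ln(26.58 − 10) − 305.0 = 138.5·ln 16.58 − 305.0 = 138.5·2.8082 − 305.0 = 83.935.
Rounded: (255, 165, 84).
In hex: #FFA554.

#FFA554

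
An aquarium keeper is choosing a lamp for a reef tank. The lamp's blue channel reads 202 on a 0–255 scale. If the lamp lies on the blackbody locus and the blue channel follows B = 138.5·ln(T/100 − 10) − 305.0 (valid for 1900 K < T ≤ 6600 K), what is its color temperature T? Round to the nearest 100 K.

4900 K

ln(t − 10) = (202 + 305.0) / 138.5 = 3.6606.
t − 10 = e^3.6606 = 38.887, so t = 48.887.
T = 100·t = 4889 K → 4900 K to the nearest 100 K.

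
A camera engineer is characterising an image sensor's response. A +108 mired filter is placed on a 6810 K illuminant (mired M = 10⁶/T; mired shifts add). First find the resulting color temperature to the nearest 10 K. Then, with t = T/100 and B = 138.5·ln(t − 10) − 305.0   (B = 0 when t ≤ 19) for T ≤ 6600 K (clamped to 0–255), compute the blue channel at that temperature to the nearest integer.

M_in = 10⁶/6810 = 146.84; M_out = 146.84 + (+108) = 254.84.
T_out = 10⁶/254.84 = 3924.0 K → 3920 K; t = 39.2.
B = 138.5·ln(39.2 − 10) − 305.0 = 138.5·ln 29.2 − 305.0 = 138.5·3.3742 − 305.0 = 162.322.
Rounded: 162.

162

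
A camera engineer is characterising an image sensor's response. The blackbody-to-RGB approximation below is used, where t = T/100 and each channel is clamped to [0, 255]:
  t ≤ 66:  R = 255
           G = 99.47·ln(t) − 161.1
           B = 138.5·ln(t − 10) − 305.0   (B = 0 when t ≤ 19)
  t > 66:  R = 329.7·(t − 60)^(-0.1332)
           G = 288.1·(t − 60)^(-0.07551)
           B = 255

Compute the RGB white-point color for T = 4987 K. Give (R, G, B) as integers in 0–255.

t = 4987/100 = 49.87; the t ≤ 66 branch applies.
R = 255 by definition for t ≤ 66.
G = 99.47·ln 49.87 − 161.1 = 99.47·3.9094 − 161.1 = 227.770.
B = 138.5·ln(49.87 − 10) − 305.0 = 138.5·ln 39.87 − 305.0 = 138.5·3.6856 − 305.0 = 205.459.
Rounded: (255, 228, 205).

(255, 228, 205)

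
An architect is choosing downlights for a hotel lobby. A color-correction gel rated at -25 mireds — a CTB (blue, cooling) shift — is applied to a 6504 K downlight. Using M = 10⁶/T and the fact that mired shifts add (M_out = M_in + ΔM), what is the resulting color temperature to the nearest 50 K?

M_in = 10⁶/6504 = 153.75 mireds.
M_out = 153.75 + (-25) = 128.75 mireds.
T_out = 10⁶/128.75 = 7766.9 K → 7750 K.

7750 K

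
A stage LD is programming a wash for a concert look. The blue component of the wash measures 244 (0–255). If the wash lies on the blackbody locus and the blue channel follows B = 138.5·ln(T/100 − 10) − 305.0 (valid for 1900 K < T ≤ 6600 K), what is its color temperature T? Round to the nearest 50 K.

ln(t − 10) = (244 + 305.0) / 138.5 = 3.9639.
t − 10 = e^3.9639 = 52.662, so t = 62.662.
T = 100·t = 6266 K → 6250 K to the nearest 50 K.

6250 K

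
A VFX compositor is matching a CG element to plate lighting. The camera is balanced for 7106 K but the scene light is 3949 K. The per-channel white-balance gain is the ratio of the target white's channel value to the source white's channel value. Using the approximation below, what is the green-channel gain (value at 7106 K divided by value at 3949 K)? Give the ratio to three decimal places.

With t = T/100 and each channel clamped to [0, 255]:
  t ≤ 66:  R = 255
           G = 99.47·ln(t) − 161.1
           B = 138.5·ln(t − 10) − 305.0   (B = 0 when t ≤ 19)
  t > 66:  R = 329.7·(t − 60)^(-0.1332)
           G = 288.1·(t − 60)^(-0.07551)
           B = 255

1.175

At 3949 K (t = 39.49):
  G = 99.47·ln 39.49 − 161.1 = 99.47·3.6760 − 161.1 = 204.556.
At 7106 K (t = 71.06):
  G = 288.1·(71.06 − 60)^(-0.07551) = 288.1·11.06^(-0.07551) = 288.1·0.83404 = 240.286.
Gain = 240.286 / 204.556 = 1.1747 → 1.175.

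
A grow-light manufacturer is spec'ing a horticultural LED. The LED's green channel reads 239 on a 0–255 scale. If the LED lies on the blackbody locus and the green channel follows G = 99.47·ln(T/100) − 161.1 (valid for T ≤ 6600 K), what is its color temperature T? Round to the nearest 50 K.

ln t = (239 + 161.1) / 99.47 = 4.0223.
t = e^4.0223 = 55.830.
T = 100·t = 5583 K → 5600 K to the nearest 50 K.

5600 K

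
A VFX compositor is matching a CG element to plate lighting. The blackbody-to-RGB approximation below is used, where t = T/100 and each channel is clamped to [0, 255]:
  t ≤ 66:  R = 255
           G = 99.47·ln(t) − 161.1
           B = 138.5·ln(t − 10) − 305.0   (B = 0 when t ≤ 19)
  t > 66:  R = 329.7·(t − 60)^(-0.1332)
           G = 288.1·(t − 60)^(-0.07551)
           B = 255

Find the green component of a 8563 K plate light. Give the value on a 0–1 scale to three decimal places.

t = 8563/100 = 85.63; the t > 66 branch applies.
G = 288.1·(85.63 − 60)^(-0.07551) = 288.1·25.63^(-0.07551) = 288.1·0.78275 = 225.511.
On a 0–1 scale: 225.511/255 = 0.8844 → 0.884.

0.884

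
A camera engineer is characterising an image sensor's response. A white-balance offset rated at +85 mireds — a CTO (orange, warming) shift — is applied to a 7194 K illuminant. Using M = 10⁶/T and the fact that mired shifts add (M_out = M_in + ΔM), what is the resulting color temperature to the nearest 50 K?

M_in = 10⁶/7194 = 139.00 mireds.
M_out = 139.00 + (+85) = 224.00 mireds.
T_out = 10⁶/224.00 = 4464.2 K → 4450 K.

4450 K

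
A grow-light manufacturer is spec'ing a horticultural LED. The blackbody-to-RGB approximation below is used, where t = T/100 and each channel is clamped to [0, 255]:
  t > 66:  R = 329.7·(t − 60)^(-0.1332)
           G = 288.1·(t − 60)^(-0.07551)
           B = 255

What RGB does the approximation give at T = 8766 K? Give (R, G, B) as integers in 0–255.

t = 8766/100 = 87.66; the t > 66 branch applies.
R = 329.7·(87.66 − 60)^(-0.1332) = 329.7·27.66^(-0.1332) = 329.7·0.64261 = 211.867.
G = 288.1·(87.66 − 60)^(-0.07551) = 288.1·27.66^(-0.07551) = 288.1·0.77826 = 224.217.
B = 255 by definition for t > 66.
Rounded: (212, 224, 255).

(212, 224, 255)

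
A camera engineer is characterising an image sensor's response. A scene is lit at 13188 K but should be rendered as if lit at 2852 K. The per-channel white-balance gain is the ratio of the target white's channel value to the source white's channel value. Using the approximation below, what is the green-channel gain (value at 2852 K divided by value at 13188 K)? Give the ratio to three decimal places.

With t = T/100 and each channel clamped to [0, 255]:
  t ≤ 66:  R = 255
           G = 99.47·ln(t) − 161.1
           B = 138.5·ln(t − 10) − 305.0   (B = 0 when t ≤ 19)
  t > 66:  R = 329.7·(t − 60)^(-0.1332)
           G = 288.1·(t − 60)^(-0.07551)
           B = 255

0.825

At 13188 K (t = 131.88):
  G = 288.1·(131.88 − 60)^(-0.07551) = 288.1·71.88^(-0.07551) = 288.1·0.72411 = 208.618.
At 2852 K (t = 28.52):
  G = 99.47·ln 28.52 − 161.1 = 99.47·3.3506 − 161.1 = 172.185.
Gain = 172.185 / 208.618 = 0.8254 → 0.825.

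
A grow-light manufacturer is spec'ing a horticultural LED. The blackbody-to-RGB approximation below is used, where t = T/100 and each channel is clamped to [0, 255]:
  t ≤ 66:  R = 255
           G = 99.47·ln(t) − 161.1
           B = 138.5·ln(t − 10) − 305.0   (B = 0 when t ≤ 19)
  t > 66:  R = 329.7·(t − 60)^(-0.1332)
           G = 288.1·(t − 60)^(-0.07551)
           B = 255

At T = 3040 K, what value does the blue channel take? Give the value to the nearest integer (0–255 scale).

t = 3040/100 = 30.4; the t ≤ 66 branch applies.
B = 138.5·ln(30.4 − 10) − 305.0 = 138.5·ln 20.4 − 305.0 = 138.5·3.0155 − 305.0 = 112.652.
Rounded: 113.

113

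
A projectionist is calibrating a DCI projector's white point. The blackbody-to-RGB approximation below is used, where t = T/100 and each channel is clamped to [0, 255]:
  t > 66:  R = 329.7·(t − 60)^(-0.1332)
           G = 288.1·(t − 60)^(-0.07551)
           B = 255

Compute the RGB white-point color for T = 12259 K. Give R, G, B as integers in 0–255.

t = 12259/100 = 122.59; the t > 66 branch applies.
R = 329.7·(122.59 − 60)^(-0.1332) = 329.7·62.59^(-0.1332) = 329.7·0.57638 = 190.031.
G = 288.1·(122.59 − 60)^(-0.07551) = 288.1·62.59^(-0.07551) = 288.1·0.73172 = 210.809.
B = 255 by definition for t > 66.
Rounded: (190, 211, 255).

R=190, G=211, B=255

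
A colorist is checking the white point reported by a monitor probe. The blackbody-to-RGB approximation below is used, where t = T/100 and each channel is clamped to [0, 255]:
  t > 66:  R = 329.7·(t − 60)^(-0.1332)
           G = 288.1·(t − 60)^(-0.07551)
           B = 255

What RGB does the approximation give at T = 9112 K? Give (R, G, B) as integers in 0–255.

(209, 222, 255)

t = 9112/100 = 91.12; the t > 66 branch applies.
R = 329.7·(91.12 − 60)^(-0.1332) = 329.7·31.12^(-0.1332) = 329.7·0.63260 = 208.567.
G = 288.1·(91.12 − 60)^(-0.07551) = 288.1·31.12^(-0.07551) = 288.1·0.77137 = 222.231.
B = 255 by definition for t > 66.
Rounded: (209, 222, 255).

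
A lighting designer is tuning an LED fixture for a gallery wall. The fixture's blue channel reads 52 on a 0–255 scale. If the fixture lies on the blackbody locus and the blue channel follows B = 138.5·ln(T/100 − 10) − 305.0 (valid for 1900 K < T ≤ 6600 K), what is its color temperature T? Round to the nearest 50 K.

2300 K

ln(t − 10) = (52 + 305.0) / 138.5 = 2.5776.
t − 10 = e^2.5776 = 13.166, so t = 23.166.
T = 100·t = 2317 K → 2300 K to the nearest 50 K.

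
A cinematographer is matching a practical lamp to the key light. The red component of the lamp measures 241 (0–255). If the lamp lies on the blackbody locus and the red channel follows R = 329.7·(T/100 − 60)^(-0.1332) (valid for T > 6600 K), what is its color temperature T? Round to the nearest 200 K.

7000 K

(t − 60)^(-0.1332) = 241/329.7 = 0.73097.
t − 60 = 0.73097^(1/-0.1332) = 0.73097^(-7.508) = 10.514, so t = 70.514.
T = 100·t = 7051 K → 7000 K to the nearest 200 K.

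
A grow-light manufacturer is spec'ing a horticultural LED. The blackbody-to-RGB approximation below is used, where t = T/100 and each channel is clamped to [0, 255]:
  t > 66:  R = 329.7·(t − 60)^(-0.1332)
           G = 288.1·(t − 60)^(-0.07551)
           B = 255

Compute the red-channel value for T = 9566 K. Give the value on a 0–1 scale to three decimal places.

0.803

t = 9566/100 = 95.66; the t > 66 branch applies.
R = 329.7·(95.66 − 60)^(-0.1332) = 329.7·35.66^(-0.1332) = 329.7·0.62123 = 204.818.
On a 0–1 scale: 204.818/255 = 0.8032 → 0.803.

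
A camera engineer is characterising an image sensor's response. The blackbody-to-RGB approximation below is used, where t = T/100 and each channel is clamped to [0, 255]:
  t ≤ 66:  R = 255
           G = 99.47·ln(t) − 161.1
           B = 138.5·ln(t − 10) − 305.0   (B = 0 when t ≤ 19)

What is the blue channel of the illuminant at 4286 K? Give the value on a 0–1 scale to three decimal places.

0.701

t = 4286/100 = 42.86; the t ≤ 66 branch applies.
B = 138.5·ln(42.86 − 10) − 305.0 = 138.5·ln 32.86 − 305.0 = 138.5·3.4923 − 305.0 = 178.677.
On a 0–1 scale: 178.677/255 = 0.7007 → 0.701.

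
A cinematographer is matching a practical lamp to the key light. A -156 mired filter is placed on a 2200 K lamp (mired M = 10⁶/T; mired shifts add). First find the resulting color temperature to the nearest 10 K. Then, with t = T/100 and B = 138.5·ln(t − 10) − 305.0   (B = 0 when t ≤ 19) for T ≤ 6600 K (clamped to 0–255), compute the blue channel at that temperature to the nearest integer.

M_in = 10⁶/2200 = 454.55; M_out = 454.55 + (-156) = 298.55.
T_out = 10⁶/298.55 = 3349.6 K → 3350 K; t = 33.5.
B = 138.5·ln(33.5 − 10) − 305.0 = 138.5·ln 23.5 − 305.0 = 138.5·3.1570 − 305.0 = 132.245.
Rounded: 132.

132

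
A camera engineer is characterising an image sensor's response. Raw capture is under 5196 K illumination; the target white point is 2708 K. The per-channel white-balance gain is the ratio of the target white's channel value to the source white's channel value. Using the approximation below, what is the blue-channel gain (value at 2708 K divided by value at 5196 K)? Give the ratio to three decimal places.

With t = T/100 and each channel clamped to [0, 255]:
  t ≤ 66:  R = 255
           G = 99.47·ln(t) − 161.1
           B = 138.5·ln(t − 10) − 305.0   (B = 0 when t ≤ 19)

At 5196 K (t = 51.96):
  B = 138.5·ln(51.96 − 10) − 305.0 = 138.5·ln 41.96 − 305.0 = 138.5·3.7367 − 305.0 = 212.535.
At 2708 K (t = 27.08):
  B = 138.5·ln(27.08 − 10) − 305.0 = 138.5·ln 17.08 − 305.0 = 138.5·2.8379 − 305.0 = 88.050.
Gain = 88.050 / 212.535 = 0.4143 → 0.414.

0.414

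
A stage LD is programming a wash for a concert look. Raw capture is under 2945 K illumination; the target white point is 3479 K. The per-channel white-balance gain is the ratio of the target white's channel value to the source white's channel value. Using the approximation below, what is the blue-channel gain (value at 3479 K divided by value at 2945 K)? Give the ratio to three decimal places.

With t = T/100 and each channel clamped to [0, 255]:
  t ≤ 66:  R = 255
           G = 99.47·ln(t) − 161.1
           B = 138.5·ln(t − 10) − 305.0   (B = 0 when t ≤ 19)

1.317

At 2945 K (t = 29.45):
  B = 138.5·ln(29.45 − 10) − 305.0 = 138.5·ln 19.45 − 305.0 = 138.5·2.9678 − 305.0 = 106.047.
At 3479 K (t = 34.79):
  B = 138.5·ln(34.79 − 10) − 305.0 = 138.5·ln 24.79 − 305.0 = 138.5·3.2104 − 305.0 = 139.646.
Gain = 139.646 / 106.047 = 1.3168 → 1.317.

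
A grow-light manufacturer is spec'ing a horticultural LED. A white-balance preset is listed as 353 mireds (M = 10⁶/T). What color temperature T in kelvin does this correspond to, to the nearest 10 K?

T = 10⁶ / 353 = 2832.86 K → 2830 K.

2830 K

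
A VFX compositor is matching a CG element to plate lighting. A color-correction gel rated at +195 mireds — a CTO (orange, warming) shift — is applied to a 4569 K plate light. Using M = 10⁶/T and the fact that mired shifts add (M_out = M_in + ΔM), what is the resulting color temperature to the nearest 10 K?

2420 K

M_in = 10⁶/4569 = 218.87 mireds.
M_out = 218.87 + (+195) = 413.87 mireds.
T_out = 10⁶/413.87 = 2416.2 K → 2420 K.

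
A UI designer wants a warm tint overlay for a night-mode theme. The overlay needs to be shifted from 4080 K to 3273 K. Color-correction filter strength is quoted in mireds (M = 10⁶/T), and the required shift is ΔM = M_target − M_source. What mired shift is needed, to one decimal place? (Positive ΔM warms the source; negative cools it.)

+60.4 mireds

M_source = 10⁶/4080 = 245.098; M_target = 10⁶/3273 = 305.530.
ΔM = 305.530 − 245.098 = 60.432 → +60.4 mireds, a warming shift.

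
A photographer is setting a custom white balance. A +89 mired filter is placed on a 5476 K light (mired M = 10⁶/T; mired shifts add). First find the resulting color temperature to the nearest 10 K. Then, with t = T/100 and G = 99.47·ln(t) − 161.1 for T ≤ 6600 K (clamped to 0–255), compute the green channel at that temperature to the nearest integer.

198

M_in = 10⁶/5476 = 182.62; M_out = 182.62 + (+89) = 271.62.
T_out = 10⁶/271.62 = 3681.7 K → 3680 K; t = 36.8.
G = 99.47·ln 36.8 − 161.1 = 99.47·3.6055 − 161.1 = 197.539.
Rounded: 198.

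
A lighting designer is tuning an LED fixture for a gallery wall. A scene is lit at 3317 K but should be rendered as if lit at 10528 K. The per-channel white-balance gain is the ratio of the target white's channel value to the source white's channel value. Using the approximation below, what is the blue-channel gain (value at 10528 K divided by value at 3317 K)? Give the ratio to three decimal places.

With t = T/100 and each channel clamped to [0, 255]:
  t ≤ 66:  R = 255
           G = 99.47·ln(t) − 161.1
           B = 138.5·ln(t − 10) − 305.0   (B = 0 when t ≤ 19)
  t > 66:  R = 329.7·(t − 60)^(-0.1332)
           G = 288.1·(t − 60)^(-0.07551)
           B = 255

1.957

At 3317 K (t = 33.17):
  B = 138.5·ln(33.17 − 10) − 305.0 = 138.5·ln 23.17 − 305.0 = 138.5·3.1429 − 305.0 = 130.286.
At 10528 K (t = 105.28):
  B = 255 by definition for t > 66.
Gain = 255.000 / 130.286 = 1.9572 → 1.957.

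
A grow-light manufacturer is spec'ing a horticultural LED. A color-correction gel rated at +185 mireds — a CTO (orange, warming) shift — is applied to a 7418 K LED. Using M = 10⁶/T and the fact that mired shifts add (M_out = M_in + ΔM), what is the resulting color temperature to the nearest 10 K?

M_in = 10⁶/7418 = 134.81 mireds.
M_out = 134.81 + (+185) = 319.81 mireds.
T_out = 10⁶/319.81 = 3126.9 K → 3130 K.

3130 K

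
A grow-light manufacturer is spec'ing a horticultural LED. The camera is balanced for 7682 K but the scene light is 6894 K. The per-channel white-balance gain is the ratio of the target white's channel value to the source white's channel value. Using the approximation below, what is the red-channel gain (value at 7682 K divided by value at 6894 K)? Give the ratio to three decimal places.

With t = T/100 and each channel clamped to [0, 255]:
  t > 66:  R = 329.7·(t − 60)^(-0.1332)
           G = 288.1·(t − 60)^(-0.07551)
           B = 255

0.919

At 6894 K (t = 68.94):
  R = 329.7·(68.94 − 60)^(-0.1332) = 329.7·8.94^(-0.1332) = 329.7·0.74693 = 246.264.
At 7682 K (t = 76.82):
  R = 329.7·(76.82 − 60)^(-0.1332) = 329.7·16.82^(-0.1332) = 329.7·0.68663 = 226.380.
Gain = 226.380 / 246.264 = 0.9193 → 0.919.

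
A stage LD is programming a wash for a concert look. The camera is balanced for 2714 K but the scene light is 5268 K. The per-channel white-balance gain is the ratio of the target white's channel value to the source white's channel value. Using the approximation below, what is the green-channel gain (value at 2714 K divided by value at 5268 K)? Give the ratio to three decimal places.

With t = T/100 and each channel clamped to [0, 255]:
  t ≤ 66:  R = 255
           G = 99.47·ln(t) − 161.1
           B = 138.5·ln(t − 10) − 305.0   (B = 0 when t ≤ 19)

0.717

At 5268 K (t = 52.68):
  G = 99.47·ln 52.68 − 161.1 = 99.47·3.9642 − 161.1 = 233.223.
At 2714 K (t = 27.14):
  G = 99.47·ln 27.14 − 161.1 = 99.47·3.3010 − 161.1 = 167.251.
Gain = 167.251 / 233.223 = 0.7171 → 0.717.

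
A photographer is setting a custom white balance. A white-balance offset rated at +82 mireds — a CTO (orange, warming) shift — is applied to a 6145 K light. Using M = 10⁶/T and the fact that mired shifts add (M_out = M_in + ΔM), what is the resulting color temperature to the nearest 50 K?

M_in = 10⁶/6145 = 162.73 mireds.
M_out = 162.73 + (+82) = 244.73 mireds.
T_out = 10⁶/244.73 = 4086.1 K → 4100 K.

4100 K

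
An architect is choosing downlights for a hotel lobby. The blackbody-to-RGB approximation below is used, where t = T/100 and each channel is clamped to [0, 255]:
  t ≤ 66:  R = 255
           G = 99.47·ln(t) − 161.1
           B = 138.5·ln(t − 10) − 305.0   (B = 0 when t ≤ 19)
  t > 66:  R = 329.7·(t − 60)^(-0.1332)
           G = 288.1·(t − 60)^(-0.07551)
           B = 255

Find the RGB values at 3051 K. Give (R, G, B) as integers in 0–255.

(255, 179, 113)

t = 3051/100 = 30.51; the t ≤ 66 branch applies.
R = 255 by definition for t ≤ 66.
G = 99.47·ln 30.51 − 161.1 = 99.47·3.4181 − 161.1 = 178.894.
B = 138.5·ln(30.51 − 10) − 305.0 = 138.5·ln 20.51 − 305.0 = 138.5·3.0209 − 305.0 = 113.396.
Rounded: (255, 179, 113).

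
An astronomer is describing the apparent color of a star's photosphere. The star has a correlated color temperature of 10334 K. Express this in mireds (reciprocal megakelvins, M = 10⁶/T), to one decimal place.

M = 10⁶ / 10334 = 96.768 → 96.8 mireds.

96.8 mireds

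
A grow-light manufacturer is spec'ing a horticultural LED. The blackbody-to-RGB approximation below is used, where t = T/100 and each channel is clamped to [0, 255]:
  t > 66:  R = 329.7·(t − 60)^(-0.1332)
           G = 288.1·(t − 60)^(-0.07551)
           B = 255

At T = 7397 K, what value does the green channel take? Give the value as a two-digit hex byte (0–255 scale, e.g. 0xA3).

t = 7397/100 = 73.97; the t > 66 branch applies.
G = 288.1·(73.97 − 60)^(-0.07551) = 288.1·13.97^(-0.07551) = 288.1·0.81946 = 236.086.
Rounded: 236; in hex, 0xEC.

0xEC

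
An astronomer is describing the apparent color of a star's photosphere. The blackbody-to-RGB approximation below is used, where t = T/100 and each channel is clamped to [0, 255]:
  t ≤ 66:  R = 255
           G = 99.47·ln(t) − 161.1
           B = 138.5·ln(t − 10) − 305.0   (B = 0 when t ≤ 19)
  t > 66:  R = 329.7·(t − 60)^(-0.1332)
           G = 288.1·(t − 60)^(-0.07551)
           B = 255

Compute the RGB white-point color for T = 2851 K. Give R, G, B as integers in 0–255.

t = 2851/100 = 28.51; the t ≤ 66 branch applies.
R = 255 by definition for t ≤ 66.
G = 99.47·ln 28.51 − 161.1 = 99.47·3.3503 − 161.1 = 172.150.
B = 138.5·ln(28.51 − 10) − 305.0 = 138.5·ln 18.51 − 305.0 = 138.5·2.9183 − 305.0 = 99.186.
Rounded: (255, 172, 99).

R=255, G=172, B=99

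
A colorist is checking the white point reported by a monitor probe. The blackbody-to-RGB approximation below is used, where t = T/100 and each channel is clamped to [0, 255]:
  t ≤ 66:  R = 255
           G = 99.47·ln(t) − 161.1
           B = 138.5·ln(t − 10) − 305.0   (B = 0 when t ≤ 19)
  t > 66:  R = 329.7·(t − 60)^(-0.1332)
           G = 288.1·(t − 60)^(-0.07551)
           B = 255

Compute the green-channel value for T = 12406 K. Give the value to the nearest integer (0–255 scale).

t = 12406/100 = 124.06; the t > 66 branch applies.
G = 288.1·(124.06 − 60)^(-0.07551) = 288.1·64.06^(-0.07551) = 288.1·0.73044 = 210.440.
Rounded: 210.

210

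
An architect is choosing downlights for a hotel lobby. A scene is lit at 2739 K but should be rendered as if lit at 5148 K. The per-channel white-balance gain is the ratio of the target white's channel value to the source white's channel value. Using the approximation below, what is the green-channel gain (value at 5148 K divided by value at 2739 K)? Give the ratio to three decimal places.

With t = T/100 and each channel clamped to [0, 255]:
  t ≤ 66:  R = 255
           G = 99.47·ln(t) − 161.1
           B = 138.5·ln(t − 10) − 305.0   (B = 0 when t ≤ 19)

1.373

At 2739 K (t = 27.39):
  G = 99.47·ln 27.39 − 161.1 = 99.47·3.3102 − 161.1 = 168.163.
At 5148 K (t = 51.48):
  G = 99.47·ln 51.48 − 161.1 = 99.47·3.9412 − 161.1 = 230.931.
Gain = 230.931 / 168.163 = 1.3733 → 1.373.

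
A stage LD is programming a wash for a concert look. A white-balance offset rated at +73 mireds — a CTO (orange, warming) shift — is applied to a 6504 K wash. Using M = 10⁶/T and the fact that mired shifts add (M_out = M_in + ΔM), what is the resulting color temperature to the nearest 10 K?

4410 K

M_in = 10⁶/6504 = 153.75 mireds.
M_out = 153.75 + (+73) = 226.75 mireds.
T_out = 10⁶/226.75 = 4410.1 K → 4410 K.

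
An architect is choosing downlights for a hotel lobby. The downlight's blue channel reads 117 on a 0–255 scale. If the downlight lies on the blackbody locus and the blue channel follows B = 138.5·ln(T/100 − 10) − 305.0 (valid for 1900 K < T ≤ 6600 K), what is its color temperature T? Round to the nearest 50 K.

3100 K

ln(t − 10) = (117 + 305.0) / 138.5 = 3.0469.
t − 10 = e^3.0469 = 21.051, so t = 31.051.
T = 100·t = 3105 K → 3100 K to the nearest 50 K.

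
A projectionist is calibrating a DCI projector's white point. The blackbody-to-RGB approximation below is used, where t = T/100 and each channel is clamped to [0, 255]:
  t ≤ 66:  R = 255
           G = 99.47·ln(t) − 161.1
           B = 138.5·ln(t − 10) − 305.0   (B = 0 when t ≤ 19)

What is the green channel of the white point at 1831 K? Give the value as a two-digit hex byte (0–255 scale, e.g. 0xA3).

0x80

t = 1831/100 = 18.31; the t ≤ 66 branch applies.
G = 99.47·ln 18.31 − 161.1 = 99.47·2.9074 − 161.1 = 128.104.
Rounded: 128; in hex, 0x80.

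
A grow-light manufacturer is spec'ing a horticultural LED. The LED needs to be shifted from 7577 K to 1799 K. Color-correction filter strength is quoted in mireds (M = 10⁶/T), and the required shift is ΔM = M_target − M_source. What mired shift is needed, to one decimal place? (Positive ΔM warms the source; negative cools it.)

+423.9 mireds

M_source = 10⁶/7577 = 131.978; M_target = 10⁶/1799 = 555.864.
ΔM = 555.864 − 131.978 = 423.886 → +423.9 mireds, a warming shift.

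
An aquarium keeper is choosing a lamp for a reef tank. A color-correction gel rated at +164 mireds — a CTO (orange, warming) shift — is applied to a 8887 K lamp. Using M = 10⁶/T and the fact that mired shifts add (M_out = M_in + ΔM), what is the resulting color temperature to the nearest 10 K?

M_in = 10⁶/8887 = 112.52 mireds.
M_out = 112.52 + (+164) = 276.52 mireds.
T_out = 10⁶/276.52 = 3616.3 K → 3620 K.

3620 K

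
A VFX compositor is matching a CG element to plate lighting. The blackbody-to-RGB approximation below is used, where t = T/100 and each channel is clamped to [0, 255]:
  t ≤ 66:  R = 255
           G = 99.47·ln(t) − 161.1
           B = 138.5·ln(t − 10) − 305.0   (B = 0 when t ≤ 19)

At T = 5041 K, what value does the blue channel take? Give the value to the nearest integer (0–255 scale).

t = 5041/100 = 50.41; the t ≤ 66 branch applies.
B = 138.5·ln(50.41 − 10) − 305.0 = 138.5·ln 40.41 − 305.0 = 138.5·3.6991 − 305.0 = 207.322.
Rounded: 207.

207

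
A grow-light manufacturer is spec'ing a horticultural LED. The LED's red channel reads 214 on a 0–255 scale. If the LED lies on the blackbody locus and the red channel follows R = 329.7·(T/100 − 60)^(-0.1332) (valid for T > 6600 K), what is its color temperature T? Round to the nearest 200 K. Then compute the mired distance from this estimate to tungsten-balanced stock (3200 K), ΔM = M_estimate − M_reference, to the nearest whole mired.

-196 mireds

(t − 60)^(-0.1332) = 214/329.7 = 0.64907.
t − 60 = 0.64907^(1/-0.1332) = 0.64907^(-7.508) = 25.657, so t = 85.657.
T = 100·t = 8566 K → 8600 K to the nearest 200 K.
M_estimate = 10⁶/8600 = 116.28; M_reference = 10⁶/3200 = 312.50.
ΔM = 116.28 − 312.50 = -196.22 → -196 mireds.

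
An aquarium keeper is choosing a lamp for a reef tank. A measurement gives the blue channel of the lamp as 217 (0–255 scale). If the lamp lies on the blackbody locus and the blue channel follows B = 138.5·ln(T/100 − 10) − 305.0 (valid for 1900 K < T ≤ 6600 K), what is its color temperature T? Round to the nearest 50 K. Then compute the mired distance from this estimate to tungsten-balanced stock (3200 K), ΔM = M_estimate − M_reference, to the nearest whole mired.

-126 mireds

ln(t − 10) = (217 + 305.0) / 138.5 = 3.7690.
t − 10 = e^3.7690 = 43.335, so t = 53.335.
T = 100·t = 5333 K → 5350 K to the nearest 50 K.
M_estimate = 10⁶/5350 = 186.92; M_reference = 10⁶/3200 = 312.50.
ΔM = 186.92 − 312.50 = -125.58 → -126 mireds.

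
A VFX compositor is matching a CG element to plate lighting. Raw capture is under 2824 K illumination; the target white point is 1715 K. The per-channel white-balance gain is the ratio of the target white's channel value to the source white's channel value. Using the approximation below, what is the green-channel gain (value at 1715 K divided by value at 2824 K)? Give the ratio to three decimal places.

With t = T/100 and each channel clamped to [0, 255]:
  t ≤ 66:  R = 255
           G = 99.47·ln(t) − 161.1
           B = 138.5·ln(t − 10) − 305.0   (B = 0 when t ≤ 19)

At 2824 K (t = 28.24):
  G = 99.47·ln 28.24 − 161.1 = 99.47·3.3407 − 161.1 = 171.203.
At 1715 K (t = 17.15):
  G = 99.47·ln 17.15 − 161.1 = 99.47·2.8420 − 161.1 = 121.594.
Gain = 121.594 / 171.203 = 0.7102 → 0.710.

0.710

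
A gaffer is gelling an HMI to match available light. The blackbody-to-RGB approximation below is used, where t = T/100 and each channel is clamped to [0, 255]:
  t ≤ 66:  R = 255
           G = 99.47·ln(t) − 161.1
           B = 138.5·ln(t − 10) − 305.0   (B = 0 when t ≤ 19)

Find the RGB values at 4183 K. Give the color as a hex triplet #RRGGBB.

#FFD2AE

t = 4183/100 = 41.83; the t ≤ 66 branch applies.
R = 255 by definition for t ≤ 66.
G = 99.47·ln 41.83 − 161.1 = 99.47·3.7336 − 161.1 = 210.283.
B = 138.5·ln(41.83 − 10) − 305.0 = 138.5·ln 31.83 − 305.0 = 138.5·3.4604 − 305.0 = 174.267.
Rounded: (255, 210, 174).
In hex: #FFD2AE.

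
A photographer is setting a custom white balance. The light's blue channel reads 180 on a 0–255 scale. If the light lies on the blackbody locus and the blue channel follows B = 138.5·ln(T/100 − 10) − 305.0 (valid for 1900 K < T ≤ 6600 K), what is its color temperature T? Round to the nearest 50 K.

4300 K

ln(t − 10) = (180 + 305.0) / 138.5 = 3.5018.
t − 10 = e^3.5018 = 33.175, so t = 43.175.
T = 100·t = 4318 K → 4300 K to the nearest 50 K.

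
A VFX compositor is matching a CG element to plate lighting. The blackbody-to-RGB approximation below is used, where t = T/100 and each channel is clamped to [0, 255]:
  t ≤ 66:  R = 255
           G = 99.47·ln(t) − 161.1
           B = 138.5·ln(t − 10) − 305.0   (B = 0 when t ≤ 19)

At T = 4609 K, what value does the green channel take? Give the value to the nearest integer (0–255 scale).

t = 4609/100 = 46.09; the t ≤ 66 branch applies.
G = 99.47·ln 46.09 − 161.1 = 99.47·3.8306 − 161.1 = 219.929.
Rounded: 220.

220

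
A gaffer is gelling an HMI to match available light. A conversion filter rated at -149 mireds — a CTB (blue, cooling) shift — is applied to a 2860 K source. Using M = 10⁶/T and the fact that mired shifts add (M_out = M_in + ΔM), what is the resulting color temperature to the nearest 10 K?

4980 K

M_in = 10⁶/2860 = 349.65 mireds.
M_out = 349.65 + (-149) = 200.65 mireds.
T_out = 10⁶/200.65 = 4983.8 K → 4980 K.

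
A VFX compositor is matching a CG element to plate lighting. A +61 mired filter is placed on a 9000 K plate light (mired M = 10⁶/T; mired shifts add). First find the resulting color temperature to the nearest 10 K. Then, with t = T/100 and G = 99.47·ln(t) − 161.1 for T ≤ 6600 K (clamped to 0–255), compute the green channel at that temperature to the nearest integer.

243

M_in = 10⁶/9000 = 111.11; M_out = 111.11 + (+61) = 172.11.
T_out = 10⁶/172.11 = 5810.2 K → 5810 K; t = 58.1.
G = 99.47·ln 58.1 − 161.1 = 99.47·4.0622 − 161.1 = 242.964.
Rounded: 243.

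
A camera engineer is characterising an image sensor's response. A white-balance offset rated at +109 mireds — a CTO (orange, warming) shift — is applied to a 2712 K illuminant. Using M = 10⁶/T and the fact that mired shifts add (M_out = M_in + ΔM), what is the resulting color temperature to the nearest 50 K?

M_in = 10⁶/2712 = 368.73 mireds.
M_out = 368.73 + (+109) = 477.73 mireds.
T_out = 10⁶/477.73 = 2093.2 K → 2100 K.

2100 K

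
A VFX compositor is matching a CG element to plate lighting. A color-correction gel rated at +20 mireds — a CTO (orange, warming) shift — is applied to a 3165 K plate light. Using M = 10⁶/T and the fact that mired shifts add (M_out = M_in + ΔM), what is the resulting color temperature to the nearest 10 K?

2980 K

M_in = 10⁶/3165 = 315.96 mireds.
M_out = 315.96 + (+20) = 335.96 mireds.
T_out = 10⁶/335.96 = 2976.6 K → 2980 K.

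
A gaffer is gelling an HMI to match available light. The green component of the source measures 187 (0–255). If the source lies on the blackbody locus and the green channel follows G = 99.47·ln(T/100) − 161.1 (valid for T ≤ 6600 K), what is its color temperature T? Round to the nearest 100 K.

3300 K

ln t = (187 + 161.1) / 99.47 = 3.4995.
t = e^3.4995 = 33.100.
T = 100·t = 3310 K → 3300 K to the nearest 100 K.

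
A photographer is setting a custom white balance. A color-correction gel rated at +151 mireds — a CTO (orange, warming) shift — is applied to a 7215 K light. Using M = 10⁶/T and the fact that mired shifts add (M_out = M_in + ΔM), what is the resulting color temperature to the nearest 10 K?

3450 K

M_in = 10⁶/7215 = 138.60 mireds.
M_out = 138.60 + (+151) = 289.60 mireds.
T_out = 10⁶/289.60 = 3453.0 K → 3450 K.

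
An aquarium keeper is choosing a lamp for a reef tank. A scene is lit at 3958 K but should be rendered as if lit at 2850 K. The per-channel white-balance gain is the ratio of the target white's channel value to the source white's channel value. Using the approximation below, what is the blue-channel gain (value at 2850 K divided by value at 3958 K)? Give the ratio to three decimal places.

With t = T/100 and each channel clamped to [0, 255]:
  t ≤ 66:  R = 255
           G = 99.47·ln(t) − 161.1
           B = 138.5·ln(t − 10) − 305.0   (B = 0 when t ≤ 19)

At 3958 K (t = 39.58):
  B = 138.5·ln(39.58 − 10) − 305.0 = 138.5·ln 29.58 − 305.0 = 138.5·3.3871 − 305.0 = 164.113.
At 2850 K (t = 28.5):
  B = 138.5·ln(28.5 − 10) − 305.0 = 138.5·ln 18.5 − 305.0 = 138.5·2.9178 − 305.0 = 99.111.
Gain = 99.111 / 164.113 = 0.6039 → 0.604.

0.604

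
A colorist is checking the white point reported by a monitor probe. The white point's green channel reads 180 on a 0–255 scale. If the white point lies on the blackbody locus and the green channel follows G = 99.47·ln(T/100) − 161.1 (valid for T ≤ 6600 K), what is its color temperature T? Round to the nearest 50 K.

3100 K

ln t = (180 + 161.1) / 99.47 = 3.4292.
t = e^3.4292 = 30.851.
T = 100·t = 3085 K → 3100 K to the nearest 50 K.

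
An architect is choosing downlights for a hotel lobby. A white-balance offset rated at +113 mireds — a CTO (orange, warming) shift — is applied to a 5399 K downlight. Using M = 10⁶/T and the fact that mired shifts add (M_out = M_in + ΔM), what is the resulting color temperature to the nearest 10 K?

3350 K

M_in = 10⁶/5399 = 185.22 mireds.
M_out = 185.22 + (+113) = 298.22 mireds.
T_out = 10⁶/298.22 = 3353.2 K → 3350 K.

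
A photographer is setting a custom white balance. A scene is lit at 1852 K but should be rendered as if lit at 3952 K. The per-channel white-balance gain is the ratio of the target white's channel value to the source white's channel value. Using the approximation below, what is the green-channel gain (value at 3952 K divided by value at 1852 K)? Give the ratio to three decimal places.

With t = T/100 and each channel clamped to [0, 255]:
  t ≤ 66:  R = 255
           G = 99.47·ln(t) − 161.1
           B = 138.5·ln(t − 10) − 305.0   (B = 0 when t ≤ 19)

1.583

At 1852 K (t = 18.52):
  G = 99.47·ln 18.52 − 161.1 = 99.47·2.9189 − 161.1 = 129.238.
At 3952 K (t = 39.52):
  G = 99.47·ln 39.52 − 161.1 = 99.47·3.6768 − 161.1 = 204.632.
Gain = 204.632 / 129.238 = 1.5834 → 1.583.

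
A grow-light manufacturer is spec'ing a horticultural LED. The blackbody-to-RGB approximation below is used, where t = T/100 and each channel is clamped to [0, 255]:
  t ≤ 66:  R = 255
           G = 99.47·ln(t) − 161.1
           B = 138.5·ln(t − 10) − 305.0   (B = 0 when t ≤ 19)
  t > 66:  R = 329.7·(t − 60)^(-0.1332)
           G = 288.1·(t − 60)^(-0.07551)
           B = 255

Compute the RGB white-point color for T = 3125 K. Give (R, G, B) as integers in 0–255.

t = 3125/100 = 31.25; the t ≤ 66 branch applies.
R = 255 by definition for t ≤ 66.
G = 99.47·ln 31.25 − 161.1 = 99.47·3.4420 − 161.1 = 181.278.
B = 138.5·ln(31.25 − 10) − 305.0 = 138.5·ln 21.25 − 305.0 = 138.5·3.0564 − 305.0 = 118.305.
Rounded: (255, 181, 118).

(255, 181, 118)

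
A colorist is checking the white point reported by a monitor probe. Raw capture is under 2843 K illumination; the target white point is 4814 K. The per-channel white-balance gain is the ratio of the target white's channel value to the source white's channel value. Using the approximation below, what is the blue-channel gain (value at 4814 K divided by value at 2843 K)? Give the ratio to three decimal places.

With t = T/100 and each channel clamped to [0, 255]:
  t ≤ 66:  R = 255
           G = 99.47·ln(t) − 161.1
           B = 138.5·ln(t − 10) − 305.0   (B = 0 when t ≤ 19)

2.022

At 2843 K (t = 28.43):
  B = 138.5·ln(28.43 − 10) − 305.0 = 138.5·ln 18.43 − 305.0 = 138.5·2.9140 − 305.0 = 98.586.
At 4814 K (t = 48.14):
  B = 138.5·ln(48.14 − 10) − 305.0 = 138.5·ln 38.14 − 305.0 = 138.5·3.6413 − 305.0 = 199.315.
Gain = 199.315 / 98.586 = 2.0217 → 2.022.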